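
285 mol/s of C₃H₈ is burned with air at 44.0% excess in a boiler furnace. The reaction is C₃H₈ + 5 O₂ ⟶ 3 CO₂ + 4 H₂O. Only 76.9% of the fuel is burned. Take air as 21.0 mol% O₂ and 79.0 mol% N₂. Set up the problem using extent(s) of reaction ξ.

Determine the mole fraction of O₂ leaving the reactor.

0.0931

Stoichiometric O₂ = 5 × 285 = 1425 mol/s; O₂ fed = 1425 × 1.440 = 2052 mol/s.
N₂ fed = 2052 × 79/21 = 7719 mol/s.
Fuel reacted = 0.769 × 285 → ξ = 219.2 mol/s.
Outlet (n = n₀ + ν ξ):
  C₃H₈: 285 − 1(219.2) = 65.84
  O₂: 2052 − 5(219.2) = 956.2
  N₂: 7719 (inert)
  CO₂: 0 + 3(219.2) = 657.5
  H₂O: 0 + 4(219.2) = 876.7
Total out = 10280 mol/s; y_O₂ = 956.2 / 10280 = 0.09305.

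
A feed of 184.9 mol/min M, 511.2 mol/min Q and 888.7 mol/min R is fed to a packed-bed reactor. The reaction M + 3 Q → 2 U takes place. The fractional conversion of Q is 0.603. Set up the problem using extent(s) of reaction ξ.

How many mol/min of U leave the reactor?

206 mol/min

Q reacted = 0.603 × 511.2 = 308.3 mol/min; ν_Q = −3, so ξ = 308.3/3 = 102.8 mol/min.
Outlet amounts (n = n₀ + ν ξ):
  M: 184.9 − 1(102.8) = 82.15
  Q: 511.2 − 3(102.8) = 202.9
  U: 0 + 2(102.8) = 205.5
  R: 888.7 (inert)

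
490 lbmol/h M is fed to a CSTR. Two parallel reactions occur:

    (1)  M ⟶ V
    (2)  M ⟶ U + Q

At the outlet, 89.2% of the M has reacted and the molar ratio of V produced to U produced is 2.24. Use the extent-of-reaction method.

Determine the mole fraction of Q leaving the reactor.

Conversion of M: M consumed = 0.892 × 490 = 437.1 lbmol/h = 1ξ₁ + 1ξ₂.
Selectivity: 1ξ₁ / (1ξ₂) = 2.24 → ξ₁ = 2.24 ξ₂.
Substitute: (1·2.24 + 1) ξ₂ = 437.1 → ξ₂ = 134.9 lbmol/h, ξ₁ = 302.2 lbmol/h.
Outlet amounts (n = n₀ + Σ ν·ξ):
  M: 490 − 1(302.2) − 1(134.9) = 52.92
  V: 0 + 1(302.2) = 302.2
  U: 0 + 1(134.9) = 134.9
  Q: 0 + 1(134.9) = 134.9
Total out = 624.9 lbmol/h; y_Q = 134.9 / 624.9 = 0.2159.

0.216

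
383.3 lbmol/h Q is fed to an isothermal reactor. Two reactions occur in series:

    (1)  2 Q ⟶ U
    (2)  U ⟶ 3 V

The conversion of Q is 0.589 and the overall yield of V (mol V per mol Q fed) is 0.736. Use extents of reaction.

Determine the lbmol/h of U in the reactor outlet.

18.8 lbmol/h

Conversion of Q: Q consumed = 2ξ₁ = 0.589 × 383.3 → ξ₁ = 112.9 lbmol/h.
Yield of V: 3ξ₂ / 383.3 = 0.736 → ξ₂ = 94.04 lbmol/h.
Outlet amounts (n = n₀ + Σ ν·ξ):
  Q: 383.3 − 2(112.9) = 157.5
  U: 0 + 1(112.9) − 1(94.04) = 18.85
  V: 0 + 3(94.04) = 282.1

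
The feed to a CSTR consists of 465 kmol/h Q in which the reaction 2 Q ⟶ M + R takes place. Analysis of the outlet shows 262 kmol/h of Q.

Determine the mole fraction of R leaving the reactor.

For Q: n = n₀ − 2ξ → 262 = 465 − 2ξ, giving ξ = 101.5 kmol/h.
Outlet amounts (n = n₀ + ν ξ):
  Q: 465 − 2(101.5) = 262
  M: 0 + 1(101.5) = 101.5
  R: 0 + 1(101.5) = 101.5
Total out = 465 kmol/h; y_R = 101.5 / 465 = 0.2183.

0.218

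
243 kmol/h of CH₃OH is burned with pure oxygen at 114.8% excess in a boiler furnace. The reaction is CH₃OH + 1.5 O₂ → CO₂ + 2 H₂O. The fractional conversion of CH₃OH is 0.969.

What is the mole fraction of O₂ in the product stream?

Stoichiometric O₂ = 1.5 × 243 = 364.5 kmol/h; O₂ fed = 364.5 × 2.148 = 782.9 kmol/h.
Fuel reacted = 0.969 × 243 → ξ = 235.5 kmol/h.
Outlet (n = n₀ + ν ξ):
  CH₃OH: 243 − 1(235.5) = 7.533
  O₂: 782.9 − 1.5(235.5) = 429.7
  CO₂: 0 + 1(235.5) = 235.5
  H₂O: 0 + 2(235.5) = 470.9
Total out = 1144 kmol/h; y_O₂ = 429.7 / 1144 = 0.3758.

0.376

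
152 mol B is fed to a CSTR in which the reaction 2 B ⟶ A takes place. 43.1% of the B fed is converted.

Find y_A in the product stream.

B reacted = 0.431 × 152 = 65.51 mol; ν_B = −2, so ξ = 65.51/2 = 32.76 mol.
Outlet amounts (n = n₀ + ν ξ):
  B: 152 − 2(32.76) = 86.49
  A: 0 + 1(32.76) = 32.76
Total out = 119.2 mol; y_A = 32.76 / 119.2 = 0.2747.

0.275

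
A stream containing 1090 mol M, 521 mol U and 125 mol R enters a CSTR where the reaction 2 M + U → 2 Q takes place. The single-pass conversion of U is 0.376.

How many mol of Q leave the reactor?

392 mol

U reacted = 0.376 × 521 = 195.9 mol; ν_U = −1, so ξ = 195.9/1 = 195.9 mol.
Outlet amounts (n = n₀ + ν ξ):
  M: 1090 − 2(195.9) = 698.2
  U: 521 − 1(195.9) = 325.1
  Q: 0 + 2(195.9) = 391.8
  R: 125 (inert)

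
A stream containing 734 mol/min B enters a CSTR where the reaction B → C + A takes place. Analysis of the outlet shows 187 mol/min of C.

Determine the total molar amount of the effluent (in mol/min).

921 mol/min

For C: n = n₀ + 1ξ → 187 = 0 + 1ξ, giving ξ = 187 mol/min.
Outlet amounts (n = n₀ + ν ξ):
  B: 734 − 1(187) = 547
  C: 0 + 1(187) = 187
  A: 0 + 1(187) = 187
Total out = 547 + 187 + 187 = 921 mol/min.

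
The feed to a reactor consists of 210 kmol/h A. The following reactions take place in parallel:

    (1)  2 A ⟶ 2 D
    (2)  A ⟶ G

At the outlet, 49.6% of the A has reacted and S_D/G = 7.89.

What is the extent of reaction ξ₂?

ξ₂ = 11.7 kmol/h

Conversion of A: A consumed = 0.496 × 210 = 104.2 kmol/h = 2ξ₁ + 1ξ₂.
Selectivity: 2ξ₁ / (1ξ₂) = 7.89 → ξ₁ = 3.945 ξ₂.
Substitute: (2·3.945 + 1) ξ₂ = 104.2 → ξ₂ = 11.72 kmol/h, ξ₁ = 46.22 kmol/h.
Outlet amounts (n = n₀ + Σ ν·ξ):
  A: 210 − 2(46.22) − 1(11.72) = 105.8
  D: 0 + 2(46.22) = 92.44
  G: 0 + 1(11.72) = 11.72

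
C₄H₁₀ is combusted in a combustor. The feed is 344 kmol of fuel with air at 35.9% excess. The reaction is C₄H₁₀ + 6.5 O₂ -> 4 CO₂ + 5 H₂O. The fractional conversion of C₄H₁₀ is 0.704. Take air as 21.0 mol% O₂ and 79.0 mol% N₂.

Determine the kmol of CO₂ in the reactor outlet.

969 kmol

Stoichiometric O₂ = 6.5 × 344 = 2236 kmol; O₂ fed = 2236 × 1.359 = 3039 kmol.
N₂ fed = 3039 × 79/21 = 11430 kmol.
Fuel reacted = 0.704 × 344 → ξ = 242.2 kmol.
Outlet (n = n₀ + ν ξ):
  C₄H₁₀: 344 − 1(242.2) = 101.8
  O₂: 3039 − 6.5(242.2) = 1465
  N₂: 11430 (inert)
  CO₂: 0 + 4(242.2) = 968.7
  H₂O: 0 + 5(242.2) = 1211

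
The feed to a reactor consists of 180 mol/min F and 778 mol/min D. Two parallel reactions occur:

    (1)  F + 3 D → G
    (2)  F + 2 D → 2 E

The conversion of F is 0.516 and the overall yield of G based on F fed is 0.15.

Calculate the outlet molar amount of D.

565 mol/min

Yield of G: 1ξ₁ / 180 = 0.15 → ξ₁ = 27 mol/min.
Conversion of F: 1ξ₁ + 1ξ₂ = 0.516 × 180 = 92.88 → ξ₂ = 65.88 mol/min.
Outlet amounts (n = n₀ + Σ ν·ξ):
  F: 180 − 1(27) − 1(65.88) = 87.12
  D: 778 − 3(27) − 2(65.88) = 565.2
  G: 0 + 1(27) = 27
  E: 0 + 2(65.88) = 131.8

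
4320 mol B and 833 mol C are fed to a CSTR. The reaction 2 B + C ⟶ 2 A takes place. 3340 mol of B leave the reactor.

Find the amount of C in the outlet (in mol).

343 mol

For B: n = n₀ − 2ξ → 3340 = 4320 − 2ξ, giving ξ = 490 mol.
Outlet amounts (n = n₀ + ν ξ):
  B: 4320 − 2(490) = 3340
  C: 833 − 1(490) = 343
  A: 0 + 2(490) = 980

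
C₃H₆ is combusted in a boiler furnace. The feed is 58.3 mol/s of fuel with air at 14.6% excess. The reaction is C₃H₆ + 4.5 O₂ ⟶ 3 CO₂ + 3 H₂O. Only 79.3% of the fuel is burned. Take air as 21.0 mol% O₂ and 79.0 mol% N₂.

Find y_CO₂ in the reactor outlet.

Stoichiometric O₂ = 4.5 × 58.3 = 262.3 mol/s; O₂ fed = 262.3 × 1.146 = 300.7 mol/s.
N₂ fed = 300.7 × 79/21 = 1131 mol/s.
Fuel reacted = 0.793 × 58.3 → ξ = 46.23 mol/s.
Outlet (n = n₀ + ν ξ):
  C₃H₆: 58.3 − 1(46.23) = 12.07
  O₂: 300.7 − 4.5(46.23) = 92.61
  N₂: 1131 (inert)
  CO₂: 0 + 3(46.23) = 138.7
  H₂O: 0 + 3(46.23) = 138.7
Total out = 1513 mol/s; y_CO₂ = 138.7 / 1513 = 0.09166.

0.0917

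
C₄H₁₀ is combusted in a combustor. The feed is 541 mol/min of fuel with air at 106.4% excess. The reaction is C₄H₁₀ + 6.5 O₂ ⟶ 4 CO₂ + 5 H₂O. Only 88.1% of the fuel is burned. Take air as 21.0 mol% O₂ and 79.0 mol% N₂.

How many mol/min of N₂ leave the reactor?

27300 mol/min

Stoichiometric O₂ = 6.5 × 541 = 3516 mol/min; O₂ fed = 3516 × 2.064 = 7258 mol/min.
N₂ fed = 7258 × 79/21 = 27300 mol/min.
Fuel reacted = 0.881 × 541 → ξ = 476.6 mol/min.
Outlet (n = n₀ + ν ξ):
  C₄H₁₀: 541 − 1(476.6) = 64.38
  O₂: 7258 − 6.5(476.6) = 4160
  N₂: 27300 (inert)
  CO₂: 0 + 4(476.6) = 1906
  H₂O: 0 + 5(476.6) = 2383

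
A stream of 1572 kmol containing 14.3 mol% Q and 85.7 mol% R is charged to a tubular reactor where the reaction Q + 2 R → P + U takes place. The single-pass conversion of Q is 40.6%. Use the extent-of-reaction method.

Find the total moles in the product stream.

1480 kmol

Q reacted = 0.406 × 224.8 = 91.27 kmol; ν_Q = −1, so ξ = 91.27/1 = 91.27 kmol.
Outlet amounts (n = n₀ + ν ξ):
  Q: 224.8 − 1(91.27) = 133.5
  R: 1347 − 2(91.27) = 1165
  P: 0 + 1(91.27) = 91.27
  U: 0 + 1(91.27) = 91.27
Total out = 133.5 + 1165 + 91.27 + 91.27 = 1481 kmol.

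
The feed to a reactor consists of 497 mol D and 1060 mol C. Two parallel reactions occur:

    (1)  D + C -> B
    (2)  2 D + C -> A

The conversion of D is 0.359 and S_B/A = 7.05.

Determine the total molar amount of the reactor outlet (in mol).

1380 mol

Conversion of D: D consumed = 0.359 × 497 = 178.4 mol = 1ξ₁ + 2ξ₂.
Selectivity: 1ξ₁ / (1ξ₂) = 7.05 → ξ₁ = 7.05 ξ₂.
Substitute: (1·7.05 + 2) ξ₂ = 178.4 → ξ₂ = 19.72 mol, ξ₁ = 139 mol.
Outlet amounts (n = n₀ + Σ ν·ξ):
  D: 497 − 1(139) − 2(19.72) = 318.6
  C: 1060 − 1(139) − 1(19.72) = 901.3
  B: 0 + 1(139) = 139
  A: 0 + 1(19.72) = 19.72
Total out = 318.6 + 901.3 + 139 + 19.72 = 1379 mol.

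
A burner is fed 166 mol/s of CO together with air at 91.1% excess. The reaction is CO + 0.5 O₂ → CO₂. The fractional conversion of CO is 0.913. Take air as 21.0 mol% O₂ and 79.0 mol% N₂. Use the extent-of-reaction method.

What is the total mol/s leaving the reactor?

846 mol/s

Stoichiometric O₂ = 0.5 × 166 = 83 mol/s; O₂ fed = 83 × 1.911 = 158.6 mol/s.
N₂ fed = 158.6 × 79/21 = 596.7 mol/s.
Fuel reacted = 0.913 × 166 → ξ = 151.6 mol/s.
Outlet (n = n₀ + ν ξ):
  CO: 166 − 1(151.6) = 14.44
  O₂: 158.6 − 0.5(151.6) = 82.83
  N₂: 596.7 (inert)
  CO₂: 0 + 1(151.6) = 151.6
Total out = 14.44 + 82.83 + 596.7 + 151.6 = 845.5 mol/s.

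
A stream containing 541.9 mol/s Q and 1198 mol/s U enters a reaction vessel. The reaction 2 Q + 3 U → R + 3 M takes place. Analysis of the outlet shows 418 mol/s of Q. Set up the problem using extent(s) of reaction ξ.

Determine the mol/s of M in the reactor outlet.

186 mol/s

For Q: n = n₀ − 2ξ → 418 = 541.9 − 2ξ, giving ξ = 61.95 mol/s.
Outlet amounts (n = n₀ + ν ξ):
  Q: 541.9 − 2(61.95) = 418
  U: 1198 − 3(61.95) = 1012
  R: 0 + 1(61.95) = 61.95
  M: 0 + 3(61.95) = 185.8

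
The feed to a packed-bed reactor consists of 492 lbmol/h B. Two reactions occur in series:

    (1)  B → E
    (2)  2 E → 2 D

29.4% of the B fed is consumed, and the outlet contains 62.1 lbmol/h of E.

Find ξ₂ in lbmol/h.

Conversion of B: B consumed = 1ξ₁ = 0.294 × 492 → ξ₁ = 144.6 lbmol/h.
E balance: n_E = 0 + 1ξ₁ − 2ξ₂ = 62.1 → ξ₂ = (1·144.6 − 62.1)/2 = 41.27 lbmol/h.
Outlet amounts (n = n₀ + Σ ν·ξ):
  B: 492 − 1(144.6) = 347.4
  E: 0 + 1(144.6) − 2(41.27) = 62.1
  D: 0 + 2(41.27) = 82.55

ξ₂ = 41.3 lbmol/h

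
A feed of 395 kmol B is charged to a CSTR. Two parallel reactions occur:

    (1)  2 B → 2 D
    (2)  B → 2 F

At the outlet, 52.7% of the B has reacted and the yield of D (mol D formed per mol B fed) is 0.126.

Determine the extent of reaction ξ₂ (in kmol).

Yield of D: 2ξ₁ / 395 = 0.126 → ξ₁ = 24.89 kmol.
Conversion of B: 2ξ₁ + 1ξ₂ = 0.527 × 395 = 208.2 → ξ₂ = 158.4 kmol.
Outlet amounts (n = n₀ + Σ ν·ξ):
  B: 395 − 2(24.89) − 1(158.4) = 186.8
  D: 0 + 2(24.89) = 49.77
  F: 0 + 2(158.4) = 316.8

ξ₂ = 158 kmol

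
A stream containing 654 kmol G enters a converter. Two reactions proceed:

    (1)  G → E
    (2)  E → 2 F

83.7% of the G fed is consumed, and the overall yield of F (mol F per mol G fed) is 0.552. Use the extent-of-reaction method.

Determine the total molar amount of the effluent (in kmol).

Conversion of G: G consumed = 1ξ₁ = 0.837 × 654 → ξ₁ = 547.4 kmol.
Yield of F: 2ξ₂ / 654 = 0.552 → ξ₂ = 180.5 kmol.
Outlet amounts (n = n₀ + Σ ν·ξ):
  G: 654 − 1(547.4) = 106.6
  E: 0 + 1(547.4) − 1(180.5) = 366.9
  F: 0 + 2(180.5) = 361
Total out = 106.6 + 366.9 + 361 = 834.5 kmol.

835 kmol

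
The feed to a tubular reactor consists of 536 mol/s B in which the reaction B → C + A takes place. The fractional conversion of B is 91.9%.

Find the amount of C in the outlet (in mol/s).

493 mol/s

B reacted = 0.919 × 536 = 492.6 mol/s; ν_B = −1, so ξ = 492.6/1 = 492.6 mol/s.
Outlet amounts (n = n₀ + ν ξ):
  B: 536 − 1(492.6) = 43.42
  C: 0 + 1(492.6) = 492.6
  A: 0 + 1(492.6) = 492.6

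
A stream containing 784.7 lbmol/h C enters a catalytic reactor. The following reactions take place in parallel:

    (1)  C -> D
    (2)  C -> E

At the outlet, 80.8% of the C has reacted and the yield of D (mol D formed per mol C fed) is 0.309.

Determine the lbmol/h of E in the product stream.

392 lbmol/h

Yield of D: 1ξ₁ / 784.7 = 0.309 → ξ₁ = 242.5 lbmol/h.
Conversion of C: 1ξ₁ + 1ξ₂ = 0.808 × 784.7 = 634 → ξ₂ = 391.6 lbmol/h.
Outlet amounts (n = n₀ + Σ ν·ξ):
  C: 784.7 − 1(242.5) − 1(391.6) = 150.7
  D: 0 + 1(242.5) = 242.5
  E: 0 + 1(391.6) = 391.6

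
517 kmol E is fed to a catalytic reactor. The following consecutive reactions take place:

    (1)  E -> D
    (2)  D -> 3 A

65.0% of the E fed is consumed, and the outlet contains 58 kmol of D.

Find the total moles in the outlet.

Conversion of E: E consumed = 1ξ₁ = 0.65 × 517 → ξ₁ = 336.1 kmol.
D balance: n_D = 0 + 1ξ₁ − 1ξ₂ = 58 → ξ₂ = (1·336.1 − 58)/1 = 278.1 kmol.
Outlet amounts (n = n₀ + Σ ν·ξ):
  E: 517 − 1(336.1) = 180.9
  D: 0 + 1(336.1) − 1(278.1) = 58
  A: 0 + 3(278.1) = 834.2
Total out = 180.9 + 58 + 834.2 = 1073 kmol.

1070 kmol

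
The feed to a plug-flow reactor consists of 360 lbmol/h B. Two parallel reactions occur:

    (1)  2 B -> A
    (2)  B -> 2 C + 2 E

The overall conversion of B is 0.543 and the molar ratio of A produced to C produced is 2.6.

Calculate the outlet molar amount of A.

Conversion of B: B consumed = 0.543 × 360 = 195.5 lbmol/h = 2ξ₁ + 1ξ₂.
Selectivity: 1ξ₁ / (2ξ₂) = 2.6 → ξ₁ = 5.2 ξ₂.
Substitute: (2·5.2 + 1) ξ₂ = 195.5 → ξ₂ = 17.15 lbmol/h, ξ₁ = 89.17 lbmol/h.
Outlet amounts (n = n₀ + Σ ν·ξ):
  B: 360 − 2(89.17) − 1(17.15) = 164.5
  A: 0 + 1(89.17) = 89.17
  C: 0 + 2(17.15) = 34.29
  E: 0 + 2(17.15) = 34.29

89.2 lbmol/h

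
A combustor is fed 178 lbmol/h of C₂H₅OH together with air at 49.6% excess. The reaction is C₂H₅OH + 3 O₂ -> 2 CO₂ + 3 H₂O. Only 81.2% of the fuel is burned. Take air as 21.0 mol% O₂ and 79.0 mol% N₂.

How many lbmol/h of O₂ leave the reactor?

365 lbmol/h

Stoichiometric O₂ = 3 × 178 = 534 lbmol/h; O₂ fed = 534 × 1.496 = 798.9 lbmol/h.
N₂ fed = 798.9 × 79/21 = 3005 lbmol/h.
Fuel reacted = 0.812 × 178 → ξ = 144.5 lbmol/h.
Outlet (n = n₀ + ν ξ):
  C₂H₅OH: 178 − 1(144.5) = 33.46
  O₂: 798.9 − 3(144.5) = 365.3
  N₂: 3005 (inert)
  CO₂: 0 + 2(144.5) = 289.1
  H₂O: 0 + 3(144.5) = 433.6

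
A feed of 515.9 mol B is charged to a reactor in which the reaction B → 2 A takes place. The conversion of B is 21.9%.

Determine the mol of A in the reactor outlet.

226 mol

B reacted = 0.219 × 515.9 = 113 mol; ν_B = −1, so ξ = 113/1 = 113 mol.
Outlet amounts (n = n₀ + ν ξ):
  B: 515.9 − 1(113) = 402.9
  A: 0 + 2(113) = 226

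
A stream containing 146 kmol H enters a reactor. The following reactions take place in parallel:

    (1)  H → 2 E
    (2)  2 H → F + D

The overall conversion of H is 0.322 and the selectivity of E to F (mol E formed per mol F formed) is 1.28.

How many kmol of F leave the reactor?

Conversion of H: H consumed = 0.322 × 146 = 47.01 kmol = 1ξ₁ + 2ξ₂.
Selectivity: 2ξ₁ / (1ξ₂) = 1.28 → ξ₁ = 0.64 ξ₂.
Substitute: (1·0.64 + 2) ξ₂ = 47.01 → ξ₂ = 17.81 kmol, ξ₁ = 11.4 kmol.
Outlet amounts (n = n₀ + Σ ν·ξ):
  H: 146 − 1(11.4) − 2(17.81) = 98.99
  E: 0 + 2(11.4) = 22.79
  F: 0 + 1(17.81) = 17.81
  D: 0 + 1(17.81) = 17.81

17.8 kmol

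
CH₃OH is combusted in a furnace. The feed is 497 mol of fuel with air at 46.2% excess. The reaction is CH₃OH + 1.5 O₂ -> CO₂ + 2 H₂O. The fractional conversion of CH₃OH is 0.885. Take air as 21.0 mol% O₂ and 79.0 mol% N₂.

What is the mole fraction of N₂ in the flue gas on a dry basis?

Stoichiometric O₂ = 1.5 × 497 = 745.5 mol; O₂ fed = 745.5 × 1.462 = 1090 mol.
N₂ fed = 1090 × 79/21 = 4100 mol.
Fuel reacted = 0.885 × 497 → ξ = 439.8 mol.
Outlet (n = n₀ + ν ξ):
  CH₃OH: 497 − 1(439.8) = 57.15
  O₂: 1090 − 1.5(439.8) = 430.2
  N₂: 4100 (inert)
  CO₂: 0 + 1(439.8) = 439.8
  H₂O: 0 + 2(439.8) = 879.7
Dry total = 5027 mol; y_N₂ (dry) = 4100 / 5027 = 0.8156.

0.816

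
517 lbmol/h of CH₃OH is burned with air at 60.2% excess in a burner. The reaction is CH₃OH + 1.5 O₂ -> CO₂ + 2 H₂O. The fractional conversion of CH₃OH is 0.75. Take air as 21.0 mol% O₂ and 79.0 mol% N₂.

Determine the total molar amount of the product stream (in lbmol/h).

6630 lbmol/h

Stoichiometric O₂ = 1.5 × 517 = 775.5 lbmol/h; O₂ fed = 775.5 × 1.602 = 1242 lbmol/h.
N₂ fed = 1242 × 79/21 = 4674 lbmol/h.
Fuel reacted = 0.75 × 517 → ξ = 387.8 lbmol/h.
Outlet (n = n₀ + ν ξ):
  CH₃OH: 517 − 1(387.8) = 129.2
  O₂: 1242 − 1.5(387.8) = 660.7
  N₂: 4674 (inert)
  CO₂: 0 + 1(387.8) = 387.8
  H₂O: 0 + 2(387.8) = 775.5
Total out = 129.2 + 660.7 + 4674 + 387.8 + 775.5 = 6627 lbmol/h.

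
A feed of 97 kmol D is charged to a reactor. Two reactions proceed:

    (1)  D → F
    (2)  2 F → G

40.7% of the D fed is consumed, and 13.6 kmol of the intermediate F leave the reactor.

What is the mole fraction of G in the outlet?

0.154

Conversion of D: D consumed = 1ξ₁ = 0.407 × 97 → ξ₁ = 39.48 kmol.
F balance: n_F = 0 + 1ξ₁ − 2ξ₂ = 13.6 → ξ₂ = (1·39.48 − 13.6)/2 = 12.94 kmol.
Outlet amounts (n = n₀ + Σ ν·ξ):
  D: 97 − 1(39.48) = 57.52
  F: 0 + 1(39.48) − 2(12.94) = 13.6
  G: 0 + 1(12.94) = 12.94
Total out = 84.06 kmol; y_G = 12.94 / 84.06 = 0.1539.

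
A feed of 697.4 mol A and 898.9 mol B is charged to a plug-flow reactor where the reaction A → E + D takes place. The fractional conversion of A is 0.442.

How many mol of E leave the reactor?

A reacted = 0.442 × 697.4 = 308.3 mol; ν_A = −1, so ξ = 308.3/1 = 308.3 mol.
Outlet amounts (n = n₀ + ν ξ):
  A: 697.4 − 1(308.3) = 389.1
  E: 0 + 1(308.3) = 308.3
  D: 0 + 1(308.3) = 308.3
  B: 898.9 (inert)

308 mol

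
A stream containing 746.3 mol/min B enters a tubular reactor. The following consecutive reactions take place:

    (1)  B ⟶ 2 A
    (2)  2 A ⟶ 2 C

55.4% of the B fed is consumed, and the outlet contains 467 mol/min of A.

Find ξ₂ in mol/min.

Conversion of B: B consumed = 1ξ₁ = 0.554 × 746.3 → ξ₁ = 413.5 mol/min.
A balance: n_A = 0 + 2ξ₁ − 2ξ₂ = 467 → ξ₂ = (2·413.5 − 467)/2 = 180 mol/min.
Outlet amounts (n = n₀ + Σ ν·ξ):
  B: 746.3 − 1(413.5) = 332.8
  A: 0 + 2(413.5) − 2(180) = 467
  C: 0 + 2(180) = 359.9

ξ₂ = 180 mol/min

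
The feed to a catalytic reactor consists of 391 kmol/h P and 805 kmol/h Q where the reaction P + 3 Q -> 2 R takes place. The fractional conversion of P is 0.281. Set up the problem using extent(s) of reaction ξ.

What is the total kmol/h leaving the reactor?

976 kmol/h

P reacted = 0.281 × 391 = 109.9 kmol/h; ν_P = −1, so ξ = 109.9/1 = 109.9 kmol/h.
Outlet amounts (n = n₀ + ν ξ):
  P: 391 − 1(109.9) = 281.1
  Q: 805 − 3(109.9) = 475.4
  R: 0 + 2(109.9) = 219.7
Total out = 281.1 + 475.4 + 219.7 = 976.3 kmol/h.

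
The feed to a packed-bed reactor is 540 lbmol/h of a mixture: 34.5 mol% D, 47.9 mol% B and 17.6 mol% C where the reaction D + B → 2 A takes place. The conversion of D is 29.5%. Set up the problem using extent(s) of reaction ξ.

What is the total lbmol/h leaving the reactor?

D reacted = 0.295 × 186.3 = 54.96 lbmol/h; ν_D = −1, so ξ = 54.96/1 = 54.96 lbmol/h.
Outlet amounts (n = n₀ + ν ξ):
  D: 186.3 − 1(54.96) = 131.3
  B: 258.7 − 1(54.96) = 203.7
  A: 0 + 2(54.96) = 109.9
  C: 95.04 (inert)
Total out = 131.3 + 203.7 + 109.9 + 95.04 = 540 lbmol/h.

540 lbmol/h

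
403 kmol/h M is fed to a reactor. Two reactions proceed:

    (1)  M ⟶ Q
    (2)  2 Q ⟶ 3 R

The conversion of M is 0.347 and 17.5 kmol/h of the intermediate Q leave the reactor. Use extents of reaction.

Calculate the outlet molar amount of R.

184 kmol/h

Conversion of M: M consumed = 1ξ₁ = 0.347 × 403 → ξ₁ = 139.8 kmol/h.
Q balance: n_Q = 0 + 1ξ₁ − 2ξ₂ = 17.5 → ξ₂ = (1·139.8 − 17.5)/2 = 61.17 kmol/h.
Outlet amounts (n = n₀ + Σ ν·ξ):
  M: 403 − 1(139.8) = 263.2
  Q: 0 + 1(139.8) − 2(61.17) = 17.5
  R: 0 + 3(61.17) = 183.5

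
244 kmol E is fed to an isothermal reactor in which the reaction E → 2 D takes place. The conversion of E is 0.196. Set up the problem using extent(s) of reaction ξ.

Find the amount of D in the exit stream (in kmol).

E reacted = 0.196 × 244 = 47.82 kmol; ν_E = −1, so ξ = 47.82/1 = 47.82 kmol.
Outlet amounts (n = n₀ + ν ξ):
  E: 244 − 1(47.82) = 196.2
  D: 0 + 2(47.82) = 95.65

95.6 kmol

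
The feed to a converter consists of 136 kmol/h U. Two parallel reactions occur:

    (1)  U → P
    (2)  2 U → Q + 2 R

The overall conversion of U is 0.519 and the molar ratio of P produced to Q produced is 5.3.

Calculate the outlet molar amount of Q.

Conversion of U: U consumed = 0.519 × 136 = 70.58 kmol/h = 1ξ₁ + 2ξ₂.
Selectivity: 1ξ₁ / (1ξ₂) = 5.3 → ξ₁ = 5.3 ξ₂.
Substitute: (1·5.3 + 2) ξ₂ = 70.58 → ξ₂ = 9.669 kmol/h, ξ₁ = 51.25 kmol/h.
Outlet amounts (n = n₀ + Σ ν·ξ):
  U: 136 − 1(51.25) − 2(9.669) = 65.42
  P: 0 + 1(51.25) = 51.25
  Q: 0 + 1(9.669) = 9.669
  R: 0 + 2(9.669) = 19.34

9.67 kmol/h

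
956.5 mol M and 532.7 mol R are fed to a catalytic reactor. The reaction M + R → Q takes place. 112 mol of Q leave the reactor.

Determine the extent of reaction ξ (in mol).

ξ = 112 mol

For Q: n = n₀ + 1ξ → 112 = 0 + 1ξ, giving ξ = 112 mol.
Outlet amounts (n = n₀ + ν ξ):
  M: 956.5 − 1(112) = 844.5
  R: 532.7 − 1(112) = 420.7
  Q: 0 + 1(112) = 112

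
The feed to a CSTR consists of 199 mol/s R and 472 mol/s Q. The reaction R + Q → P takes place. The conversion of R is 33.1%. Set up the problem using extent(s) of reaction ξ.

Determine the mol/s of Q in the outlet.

406 mol/s

R reacted = 0.331 × 199 = 65.87 mol/s; ν_R = −1, so ξ = 65.87/1 = 65.87 mol/s.
Outlet amounts (n = n₀ + ν ξ):
  R: 199 − 1(65.87) = 133.1
  Q: 472 − 1(65.87) = 406.1
  P: 0 + 1(65.87) = 65.87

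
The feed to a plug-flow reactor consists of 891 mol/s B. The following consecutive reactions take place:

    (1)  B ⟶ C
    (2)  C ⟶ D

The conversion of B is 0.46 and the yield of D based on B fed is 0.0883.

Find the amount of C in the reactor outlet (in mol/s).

Conversion of B: B consumed = 1ξ₁ = 0.46 × 891 → ξ₁ = 409.9 mol/s.
Yield of D: 1ξ₂ / 891 = 0.0883 → ξ₂ = 78.68 mol/s.
Outlet amounts (n = n₀ + Σ ν·ξ):
  B: 891 − 1(409.9) = 481.1
  C: 0 + 1(409.9) − 1(78.68) = 331.2
  D: 0 + 1(78.68) = 78.68

331 mol/s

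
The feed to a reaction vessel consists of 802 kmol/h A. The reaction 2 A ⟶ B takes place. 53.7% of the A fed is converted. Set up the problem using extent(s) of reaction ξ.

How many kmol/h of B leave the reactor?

215 kmol/h

A reacted = 0.537 × 802 = 430.7 kmol/h; ν_A = −2, so ξ = 430.7/2 = 215.3 kmol/h.
Outlet amounts (n = n₀ + ν ξ):
  A: 802 − 2(215.3) = 371.3
  B: 0 + 1(215.3) = 215.3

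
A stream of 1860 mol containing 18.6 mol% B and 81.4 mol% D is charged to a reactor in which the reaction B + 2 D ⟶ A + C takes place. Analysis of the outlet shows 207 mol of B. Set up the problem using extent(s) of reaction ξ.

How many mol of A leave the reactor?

139 mol

For B: n = n₀ − 1ξ → 207 = 346 − 1ξ, giving ξ = 139 mol.
Outlet amounts (n = n₀ + ν ξ):
  B: 346 − 1(139) = 207
  D: 1514 − 2(139) = 1236
  A: 0 + 1(139) = 139
  C: 0 + 1(139) = 139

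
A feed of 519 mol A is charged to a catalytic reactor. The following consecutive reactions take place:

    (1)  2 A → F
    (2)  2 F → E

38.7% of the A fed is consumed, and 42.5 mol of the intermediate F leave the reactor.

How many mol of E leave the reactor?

29 mol

Conversion of A: A consumed = 2ξ₁ = 0.387 × 519 → ξ₁ = 100.4 mol.
F balance: n_F = 0 + 1ξ₁ − 2ξ₂ = 42.5 → ξ₂ = (1·100.4 − 42.5)/2 = 28.96 mol.
Outlet amounts (n = n₀ + Σ ν·ξ):
  A: 519 − 2(100.4) = 318.1
  F: 0 + 1(100.4) − 2(28.96) = 42.5
  E: 0 + 1(28.96) = 28.96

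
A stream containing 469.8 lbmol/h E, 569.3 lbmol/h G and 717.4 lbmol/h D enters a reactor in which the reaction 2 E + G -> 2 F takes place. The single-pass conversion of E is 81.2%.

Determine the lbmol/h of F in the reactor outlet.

E reacted = 0.812 × 469.8 = 381.5 lbmol/h; ν_E = −2, so ξ = 381.5/2 = 190.7 lbmol/h.
Outlet amounts (n = n₀ + ν ξ):
  E: 469.8 − 2(190.7) = 88.32
  G: 569.3 − 1(190.7) = 378.6
  F: 0 + 2(190.7) = 381.5
  D: 717.4 (inert)

381 lbmol/h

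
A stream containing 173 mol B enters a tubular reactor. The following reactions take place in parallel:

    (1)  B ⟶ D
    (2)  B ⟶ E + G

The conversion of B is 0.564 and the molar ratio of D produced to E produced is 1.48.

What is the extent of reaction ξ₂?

ξ₂ = 39.3 mol

Conversion of B: B consumed = 0.564 × 173 = 97.57 mol = 1ξ₁ + 1ξ₂.
Selectivity: 1ξ₁ / (1ξ₂) = 1.48 → ξ₁ = 1.48 ξ₂.
Substitute: (1·1.48 + 1) ξ₂ = 97.57 → ξ₂ = 39.34 mol, ξ₁ = 58.23 mol.
Outlet amounts (n = n₀ + Σ ν·ξ):
  B: 173 − 1(58.23) − 1(39.34) = 75.43
  D: 0 + 1(58.23) = 58.23
  E: 0 + 1(39.34) = 39.34
  G: 0 + 1(39.34) = 39.34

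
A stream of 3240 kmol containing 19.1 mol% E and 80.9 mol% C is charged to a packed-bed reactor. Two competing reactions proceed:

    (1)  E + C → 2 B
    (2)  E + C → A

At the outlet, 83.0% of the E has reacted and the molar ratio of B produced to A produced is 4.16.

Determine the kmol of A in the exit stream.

Conversion of E: E consumed = 0.83 × 618.8 = 513.6 kmol = 1ξ₁ + 1ξ₂.
Selectivity: 2ξ₁ / (1ξ₂) = 4.16 → ξ₁ = 2.08 ξ₂.
Substitute: (1·2.08 + 1) ξ₂ = 513.6 → ξ₂ = 166.8 kmol, ξ₁ = 346.9 kmol.
Outlet amounts (n = n₀ + Σ ν·ξ):
  E: 618.8 − 1(346.9) − 1(166.8) = 105.2
  C: 2621 − 1(346.9) − 1(166.8) = 2108
  B: 0 + 2(346.9) = 693.7
  A: 0 + 1(166.8) = 166.8

167 kmol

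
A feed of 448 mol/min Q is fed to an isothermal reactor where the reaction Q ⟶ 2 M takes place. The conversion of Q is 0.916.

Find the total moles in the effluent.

858 mol/min

Q reacted = 0.916 × 448 = 410.4 mol/min; ν_Q = −1, so ξ = 410.4/1 = 410.4 mol/min.
Outlet amounts (n = n₀ + ν ξ):
  Q: 448 − 1(410.4) = 37.63
  M: 0 + 2(410.4) = 820.7
Total out = 37.63 + 820.7 = 858.4 mol/min.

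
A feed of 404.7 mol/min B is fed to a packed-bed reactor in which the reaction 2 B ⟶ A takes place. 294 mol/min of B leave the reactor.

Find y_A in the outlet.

For B: n = n₀ − 2ξ → 294 = 404.7 − 2ξ, giving ξ = 55.35 mol/min.
Outlet amounts (n = n₀ + ν ξ):
  B: 404.7 − 2(55.35) = 294
  A: 0 + 1(55.35) = 55.35
Total out = 349.4 mol/min; y_A = 55.35 / 349.4 = 0.1584.

0.158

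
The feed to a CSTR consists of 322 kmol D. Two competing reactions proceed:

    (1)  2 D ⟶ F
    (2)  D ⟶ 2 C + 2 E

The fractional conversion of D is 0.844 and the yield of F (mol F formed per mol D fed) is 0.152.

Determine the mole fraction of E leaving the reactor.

0.438

Yield of F: 1ξ₁ / 322 = 0.152 → ξ₁ = 48.94 kmol.
Conversion of D: 2ξ₁ + 1ξ₂ = 0.844 × 322 = 271.8 → ξ₂ = 173.9 kmol.
Outlet amounts (n = n₀ + Σ ν·ξ):
  D: 322 − 2(48.94) − 1(173.9) = 50.23
  F: 0 + 1(48.94) = 48.94
  C: 0 + 2(173.9) = 347.8
  E: 0 + 2(173.9) = 347.8
Total out = 794.7 kmol; y_E = 347.8 / 794.7 = 0.4376.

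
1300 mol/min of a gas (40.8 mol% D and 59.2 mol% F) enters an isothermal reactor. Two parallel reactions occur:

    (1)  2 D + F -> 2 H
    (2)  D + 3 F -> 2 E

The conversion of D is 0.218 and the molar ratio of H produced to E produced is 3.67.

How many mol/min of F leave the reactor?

677 mol/min

Conversion of D: D consumed = 0.218 × 530.4 = 115.6 mol/min = 2ξ₁ + 1ξ₂.
Selectivity: 2ξ₁ / (2ξ₂) = 3.67 → ξ₁ = 3.67 ξ₂.
Substitute: (2·3.67 + 1) ξ₂ = 115.6 → ξ₂ = 13.86 mol/min, ξ₁ = 50.88 mol/min.
Outlet amounts (n = n₀ + Σ ν·ξ):
  D: 530.4 − 2(50.88) − 1(13.86) = 414.8
  F: 769.6 − 1(50.88) − 3(13.86) = 677.1
  H: 0 + 2(50.88) = 101.8
  E: 0 + 2(13.86) = 27.73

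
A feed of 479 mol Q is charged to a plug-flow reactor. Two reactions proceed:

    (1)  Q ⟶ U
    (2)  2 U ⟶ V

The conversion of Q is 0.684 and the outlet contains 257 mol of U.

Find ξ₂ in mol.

Conversion of Q: Q consumed = 1ξ₁ = 0.684 × 479 → ξ₁ = 327.6 mol.
U balance: n_U = 0 + 1ξ₁ − 2ξ₂ = 257 → ξ₂ = (1·327.6 − 257)/2 = 35.32 mol.
Outlet amounts (n = n₀ + Σ ν·ξ):
  Q: 479 − 1(327.6) = 151.4
  U: 0 + 1(327.6) − 2(35.32) = 257
  V: 0 + 1(35.32) = 35.32

ξ₂ = 35.3 mol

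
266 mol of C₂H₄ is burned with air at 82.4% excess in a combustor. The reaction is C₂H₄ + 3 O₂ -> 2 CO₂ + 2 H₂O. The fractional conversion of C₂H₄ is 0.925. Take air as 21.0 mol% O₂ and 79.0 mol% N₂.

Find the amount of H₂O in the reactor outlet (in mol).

Stoichiometric O₂ = 3 × 266 = 798 mol; O₂ fed = 798 × 1.824 = 1456 mol.
N₂ fed = 1456 × 79/21 = 5476 mol.
Fuel reacted = 0.925 × 266 → ξ = 246.1 mol.
Outlet (n = n₀ + ν ξ):
  C₂H₄: 266 − 1(246.1) = 19.95
  O₂: 1456 − 3(246.1) = 717.4
  N₂: 5476 (inert)
  CO₂: 0 + 2(246.1) = 492.1
  H₂O: 0 + 2(246.1) = 492.1

492 mol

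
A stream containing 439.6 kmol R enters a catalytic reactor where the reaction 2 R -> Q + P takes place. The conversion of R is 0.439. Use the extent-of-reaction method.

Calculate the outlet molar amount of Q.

96.5 kmol

R reacted = 0.439 × 439.6 = 193 kmol; ν_R = −2, so ξ = 193/2 = 96.49 kmol.
Outlet amounts (n = n₀ + ν ξ):
  R: 439.6 − 2(96.49) = 246.6
  Q: 0 + 1(96.49) = 96.49
  P: 0 + 1(96.49) = 96.49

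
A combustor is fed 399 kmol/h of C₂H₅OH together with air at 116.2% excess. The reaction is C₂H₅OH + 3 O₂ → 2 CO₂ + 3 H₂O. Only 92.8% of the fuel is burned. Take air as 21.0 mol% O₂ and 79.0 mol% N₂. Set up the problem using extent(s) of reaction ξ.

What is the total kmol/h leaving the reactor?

Stoichiometric O₂ = 3 × 399 = 1197 kmol/h; O₂ fed = 1197 × 2.162 = 2588 kmol/h.
N₂ fed = 2588 × 79/21 = 9735 kmol/h.
Fuel reacted = 0.928 × 399 → ξ = 370.3 kmol/h.
Outlet (n = n₀ + ν ξ):
  C₂H₅OH: 399 − 1(370.3) = 28.73
  O₂: 2588 − 3(370.3) = 1477
  N₂: 9735 (inert)
  CO₂: 0 + 2(370.3) = 740.5
  H₂O: 0 + 3(370.3) = 1111
Total out = 28.73 + 1477 + 9735 + 740.5 + 1111 = 13090 kmol/h.

13100 kmol/h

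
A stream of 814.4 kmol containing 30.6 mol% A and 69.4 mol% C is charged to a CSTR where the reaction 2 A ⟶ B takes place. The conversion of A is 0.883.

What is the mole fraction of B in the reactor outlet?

A reacted = 0.883 × 249.2 = 220 kmol; ν_A = −2, so ξ = 220/2 = 110 kmol.
Outlet amounts (n = n₀ + ν ξ):
  A: 249.2 − 2(110) = 29.16
  B: 0 + 1(110) = 110
  C: 565.2 (inert)
Total out = 704.4 kmol; y_B = 110 / 704.4 = 0.1562.

0.156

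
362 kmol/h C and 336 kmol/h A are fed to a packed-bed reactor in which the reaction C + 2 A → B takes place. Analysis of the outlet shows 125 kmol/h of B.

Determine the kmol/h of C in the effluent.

For B: n = n₀ + 1ξ → 125 = 0 + 1ξ, giving ξ = 125 kmol/h.
Outlet amounts (n = n₀ + ν ξ):
  C: 362 − 1(125) = 237
  A: 336 − 2(125) = 86
  B: 0 + 1(125) = 125

237 kmol/h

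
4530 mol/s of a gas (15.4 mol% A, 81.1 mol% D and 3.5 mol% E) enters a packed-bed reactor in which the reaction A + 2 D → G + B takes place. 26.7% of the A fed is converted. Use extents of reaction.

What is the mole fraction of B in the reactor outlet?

0.0429

A reacted = 0.267 × 697.6 = 186.3 mol/s; ν_A = −1, so ξ = 186.3/1 = 186.3 mol/s.
Outlet amounts (n = n₀ + ν ξ):
  A: 697.6 − 1(186.3) = 511.4
  D: 3674 − 2(186.3) = 3301
  G: 0 + 1(186.3) = 186.3
  B: 0 + 1(186.3) = 186.3
  E: 158.6 (inert)
Total out = 4344 mol/s; y_B = 186.3 / 4344 = 0.04288.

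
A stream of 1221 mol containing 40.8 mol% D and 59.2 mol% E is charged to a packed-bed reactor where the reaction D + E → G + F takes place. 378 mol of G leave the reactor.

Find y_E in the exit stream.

For G: n = n₀ + 1ξ → 378 = 0 + 1ξ, giving ξ = 378 mol.
Outlet amounts (n = n₀ + ν ξ):
  D: 498.2 − 1(378) = 120.2
  E: 722.8 − 1(378) = 344.8
  G: 0 + 1(378) = 378
  F: 0 + 1(378) = 378
Total out = 1221 mol; y_E = 344.8 / 1221 = 0.2824.

0.282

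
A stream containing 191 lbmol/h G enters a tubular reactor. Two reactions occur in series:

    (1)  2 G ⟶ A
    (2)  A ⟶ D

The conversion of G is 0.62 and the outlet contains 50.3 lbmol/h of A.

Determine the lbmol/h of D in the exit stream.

Conversion of G: G consumed = 2ξ₁ = 0.62 × 191 → ξ₁ = 59.21 lbmol/h.
A balance: n_A = 0 + 1ξ₁ − 1ξ₂ = 50.3 → ξ₂ = (1·59.21 − 50.3)/1 = 8.91 lbmol/h.
Outlet amounts (n = n₀ + Σ ν·ξ):
  G: 191 − 2(59.21) = 72.58
  A: 0 + 1(59.21) − 1(8.91) = 50.3
  D: 0 + 1(8.91) = 8.91

8.91 lbmol/h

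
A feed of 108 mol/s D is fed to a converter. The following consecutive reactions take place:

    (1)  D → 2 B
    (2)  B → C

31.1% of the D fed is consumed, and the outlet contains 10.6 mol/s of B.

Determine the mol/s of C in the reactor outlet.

Conversion of D: D consumed = 1ξ₁ = 0.311 × 108 → ξ₁ = 33.59 mol/s.
B balance: n_B = 0 + 2ξ₁ − 1ξ₂ = 10.6 → ξ₂ = (2·33.59 − 10.6)/1 = 56.58 mol/s.
Outlet amounts (n = n₀ + Σ ν·ξ):
  D: 108 − 1(33.59) = 74.41
  B: 0 + 2(33.59) − 1(56.58) = 10.6
  C: 0 + 1(56.58) = 56.58

56.6 mol/s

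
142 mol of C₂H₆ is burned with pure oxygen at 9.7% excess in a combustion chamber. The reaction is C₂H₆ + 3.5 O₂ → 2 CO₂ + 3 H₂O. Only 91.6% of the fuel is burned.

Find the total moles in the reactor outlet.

Stoichiometric O₂ = 3.5 × 142 = 497 mol; O₂ fed = 497 × 1.097 = 545.2 mol.
Fuel reacted = 0.916 × 142 → ξ = 130.1 mol.
Outlet (n = n₀ + ν ξ):
  C₂H₆: 142 − 1(130.1) = 11.93
  O₂: 545.2 − 3.5(130.1) = 89.96
  CO₂: 0 + 2(130.1) = 260.1
  H₂O: 0 + 3(130.1) = 390.2
Total out = 11.93 + 89.96 + 260.1 + 390.2 = 752.2 mol.

752 mol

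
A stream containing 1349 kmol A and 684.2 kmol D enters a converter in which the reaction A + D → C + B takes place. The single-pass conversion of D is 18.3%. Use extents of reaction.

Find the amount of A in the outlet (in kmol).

1220 kmol

D reacted = 0.183 × 684.2 = 125.2 kmol; ν_D = −1, so ξ = 125.2/1 = 125.2 kmol.
Outlet amounts (n = n₀ + ν ξ):
  A: 1349 − 1(125.2) = 1224
  D: 684.2 − 1(125.2) = 559
  C: 0 + 1(125.2) = 125.2
  B: 0 + 1(125.2) = 125.2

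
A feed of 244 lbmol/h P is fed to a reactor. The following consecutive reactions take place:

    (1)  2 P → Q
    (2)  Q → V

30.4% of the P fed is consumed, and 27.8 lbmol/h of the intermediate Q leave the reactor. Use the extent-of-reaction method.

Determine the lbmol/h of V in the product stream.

9.29 lbmol/h

Conversion of P: P consumed = 2ξ₁ = 0.304 × 244 → ξ₁ = 37.09 lbmol/h.
Q balance: n_Q = 0 + 1ξ₁ − 1ξ₂ = 27.8 → ξ₂ = (1·37.09 − 27.8)/1 = 9.288 lbmol/h.
Outlet amounts (n = n₀ + Σ ν·ξ):
  P: 244 − 2(37.09) = 169.8
  Q: 0 + 1(37.09) − 1(9.288) = 27.8
  V: 0 + 1(9.288) = 9.288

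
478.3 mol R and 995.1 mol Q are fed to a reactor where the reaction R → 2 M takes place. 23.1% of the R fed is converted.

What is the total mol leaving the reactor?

1580 mol

R reacted = 0.231 × 478.3 = 110.5 mol; ν_R = −1, so ξ = 110.5/1 = 110.5 mol.
Outlet amounts (n = n₀ + ν ξ):
  R: 478.3 − 1(110.5) = 367.8
  M: 0 + 2(110.5) = 221
  Q: 995.1 (inert)
Total out = 367.8 + 221 + 995.1 = 1584 mol.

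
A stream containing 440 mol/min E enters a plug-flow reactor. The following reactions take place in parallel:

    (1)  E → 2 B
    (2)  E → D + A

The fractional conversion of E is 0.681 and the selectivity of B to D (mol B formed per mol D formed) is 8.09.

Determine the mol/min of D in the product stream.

Conversion of E: E consumed = 0.681 × 440 = 299.6 mol/min = 1ξ₁ + 1ξ₂.
Selectivity: 2ξ₁ / (1ξ₂) = 8.09 → ξ₁ = 4.045 ξ₂.
Substitute: (1·4.045 + 1) ξ₂ = 299.6 → ξ₂ = 59.39 mol/min, ξ₁ = 240.2 mol/min.
Outlet amounts (n = n₀ + Σ ν·ξ):
  E: 440 − 1(240.2) − 1(59.39) = 140.4
  B: 0 + 2(240.2) = 480.5
  D: 0 + 1(59.39) = 59.39
  A: 0 + 1(59.39) = 59.39

59.4 mol/min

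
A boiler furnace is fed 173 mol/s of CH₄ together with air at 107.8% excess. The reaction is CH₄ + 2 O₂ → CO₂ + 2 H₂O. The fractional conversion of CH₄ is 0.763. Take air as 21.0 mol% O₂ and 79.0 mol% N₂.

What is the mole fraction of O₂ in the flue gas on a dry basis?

Stoichiometric O₂ = 2 × 173 = 346 mol/s; O₂ fed = 346 × 2.078 = 719 mol/s.
N₂ fed = 719 × 79/21 = 2705 mol/s.
Fuel reacted = 0.763 × 173 → ξ = 132 mol/s.
Outlet (n = n₀ + ν ξ):
  CH₄: 173 − 1(132) = 41
  O₂: 719 − 2(132) = 455
  N₂: 2705 (inert)
  CO₂: 0 + 1(132) = 132
  H₂O: 0 + 2(132) = 264
Dry total = 3333 mol/s; y_O₂ (dry) = 455 / 3333 = 0.1365.

0.137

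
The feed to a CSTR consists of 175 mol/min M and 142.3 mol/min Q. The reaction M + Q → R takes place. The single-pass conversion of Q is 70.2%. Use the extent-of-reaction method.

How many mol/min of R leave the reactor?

99.9 mol/min

Q reacted = 0.702 × 142.3 = 99.89 mol/min; ν_Q = −1, so ξ = 99.89/1 = 99.89 mol/min.
Outlet amounts (n = n₀ + ν ξ):
  M: 175 − 1(99.89) = 75.11
  Q: 142.3 − 1(99.89) = 42.41
  R: 0 + 1(99.89) = 99.89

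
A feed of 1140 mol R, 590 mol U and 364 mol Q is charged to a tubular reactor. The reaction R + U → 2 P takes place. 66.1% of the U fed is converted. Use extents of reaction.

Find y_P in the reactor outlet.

U reacted = 0.661 × 590 = 390 mol; ν_U = −1, so ξ = 390/1 = 390 mol.
Outlet amounts (n = n₀ + ν ξ):
  R: 1140 − 1(390) = 750
  U: 590 − 1(390) = 200
  P: 0 + 2(390) = 780
  Q: 364 (inert)
Total out = 2094 mol; y_P = 780 / 2094 = 0.3725.

0.372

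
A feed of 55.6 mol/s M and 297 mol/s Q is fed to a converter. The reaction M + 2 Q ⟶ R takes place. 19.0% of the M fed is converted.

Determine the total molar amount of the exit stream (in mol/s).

331 mol/s

M reacted = 0.19 × 55.6 = 10.56 mol/s; ν_M = −1, so ξ = 10.56/1 = 10.56 mol/s.
Outlet amounts (n = n₀ + ν ξ):
  M: 55.6 − 1(10.56) = 45.04
  Q: 297 − 2(10.56) = 275.9
  R: 0 + 1(10.56) = 10.56
Total out = 45.04 + 275.9 + 10.56 = 331.5 mol/s.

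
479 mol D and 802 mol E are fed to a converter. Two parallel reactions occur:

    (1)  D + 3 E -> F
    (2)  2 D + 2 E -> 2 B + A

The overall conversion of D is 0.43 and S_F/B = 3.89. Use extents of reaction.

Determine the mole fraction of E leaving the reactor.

Conversion of D: D consumed = 0.43 × 479 = 206 mol = 1ξ₁ + 2ξ₂.
Selectivity: 1ξ₁ / (2ξ₂) = 3.89 → ξ₁ = 7.78 ξ₂.
Substitute: (1·7.78 + 2) ξ₂ = 206 → ξ₂ = 21.06 mol, ξ₁ = 163.8 mol.
Outlet amounts (n = n₀ + Σ ν·ξ):
  D: 479 − 1(163.8) − 2(21.06) = 273
  E: 802 − 3(163.8) − 2(21.06) = 268.3
  F: 0 + 1(163.8) = 163.8
  B: 0 + 2(21.06) = 42.12
  A: 0 + 1(21.06) = 21.06
Total out = 768.4 mol; y_E = 268.3 / 768.4 = 0.3492.

0.349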